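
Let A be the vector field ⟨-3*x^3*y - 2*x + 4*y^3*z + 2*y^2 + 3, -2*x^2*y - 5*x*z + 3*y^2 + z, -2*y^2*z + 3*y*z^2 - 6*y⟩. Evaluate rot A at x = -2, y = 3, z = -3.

(46, 108, 327)

(∇×A)₁ = ∂A₃/∂y − ∂A₂/∂z = 5*x - 4*y*z + 3*z^2 - 7
(∇×A)₂ = ∂A₁/∂z − ∂A₃/∂x = 4*y^3
(∇×A)₃ = ∂A₂/∂x − ∂A₁/∂y = 3*x^3 - 4*x*y - 12*y^2*z - 4*y - 5*z
∇×A = (5*x - 4*y*z + 3*z^2 - 7, 4*y^3, 3*x^3 - 4*x*y - 12*y^2*z - 4*y - 5*z)
At (-2, 3, -3): (46, 108, 327).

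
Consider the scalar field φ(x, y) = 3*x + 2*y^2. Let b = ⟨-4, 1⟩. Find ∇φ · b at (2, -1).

-16

∂φ/∂x = 3
∂φ/∂y = 4*y
∇φ at (2, -1) = (3, -4)
∇φ · b = (3)(-4) + (-4)(1) = -16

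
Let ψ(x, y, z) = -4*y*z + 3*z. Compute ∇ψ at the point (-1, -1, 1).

(0, -4, 7)

∂ψ/∂x = 0
∂ψ/∂y = -4*z
∂ψ/∂z = -4*y + 3
∇ψ = (0, -4*z, -4*y + 3)
At (-1, -1, 1): (0, -4, 7).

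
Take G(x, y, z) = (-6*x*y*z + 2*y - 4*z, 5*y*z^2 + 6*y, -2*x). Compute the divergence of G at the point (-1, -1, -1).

∂G₁/∂x = -6*y*z
∂G₂/∂y = 5*z^2 + 6
∂G₃/∂z = 0
∇·G = -6*y*z + 5*z^2 + 6
At (-1, -1, -1): 5.

5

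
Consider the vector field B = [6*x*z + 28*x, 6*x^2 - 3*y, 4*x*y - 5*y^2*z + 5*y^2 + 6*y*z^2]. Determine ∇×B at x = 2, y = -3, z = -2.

(-58, 24, 24)

(∇×B)₁ = ∂B₃/∂y − ∂B₂/∂z = 4*x - 10*y*z + 10*y + 6*z^2
(∇×B)₂ = ∂B₁/∂z − ∂B₃/∂x = 6*x - 4*y
(∇×B)₃ = ∂B₂/∂x − ∂B₁/∂y = 12*x
∇×B = (4*x - 10*y*z + 10*y + 6*z^2, 6*x - 4*y, 12*x)
At (2, -3, -2): (-58, 24, 24).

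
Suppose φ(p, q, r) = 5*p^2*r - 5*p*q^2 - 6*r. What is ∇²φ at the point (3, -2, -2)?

-50

∂²φ/∂p² = 10*r
∂²φ/∂q² = -10*p
∂²φ/∂r² = 0
∇²φ = -10*p + 10*r
At (3, -2, -2): -50.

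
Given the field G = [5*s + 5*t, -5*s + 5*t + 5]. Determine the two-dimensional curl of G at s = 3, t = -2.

-10

∂G₂/∂s = -5
∂G₁/∂t = 5
Scalar curl = -10
At (3, -2): -10.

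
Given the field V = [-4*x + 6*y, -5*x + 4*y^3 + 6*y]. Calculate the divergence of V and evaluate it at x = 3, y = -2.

∂V₁/∂x = -4
∂V₂/∂y = 12*y^2 + 6
∇·V = 12*y^2 + 2
At (3, -2): 50.

50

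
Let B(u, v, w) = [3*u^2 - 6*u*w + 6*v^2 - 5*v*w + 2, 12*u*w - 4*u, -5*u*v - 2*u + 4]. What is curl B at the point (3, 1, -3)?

(∇×B)₁ = ∂B₃/∂v − ∂B₂/∂w = -17*u
(∇×B)₂ = ∂B₁/∂w − ∂B₃/∂u = -6*u + 2
(∇×B)₃ = ∂B₂/∂u − ∂B₁/∂v = -12*v + 17*w - 4
∇×B = (-17*u, -6*u + 2, -12*v + 17*w - 4)
At (3, 1, -3): (-51, -16, -67).

(-51, -16, -67)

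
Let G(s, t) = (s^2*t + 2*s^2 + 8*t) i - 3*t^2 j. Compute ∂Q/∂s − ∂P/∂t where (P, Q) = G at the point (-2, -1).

-12

∂G₂/∂s = 0
∂G₁/∂t = s^2 + 8
Scalar curl = -s^2 - 8
At (-2, -1): -12.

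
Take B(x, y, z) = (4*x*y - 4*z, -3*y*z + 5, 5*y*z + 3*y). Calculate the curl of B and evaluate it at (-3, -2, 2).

(∇×B)₁ = ∂B₃/∂y − ∂B₂/∂z = 3*y + 5*z + 3
(∇×B)₂ = ∂B₁/∂z − ∂B₃/∂x = -4
(∇×B)₃ = ∂B₂/∂x − ∂B₁/∂y = -4*x
∇×B = (3*y + 5*z + 3, -4, -4*x)
At (-3, -2, 2): (7, -4, 12).

(7, -4, 12)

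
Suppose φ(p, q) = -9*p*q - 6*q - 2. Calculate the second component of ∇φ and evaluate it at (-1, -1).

3

(∇φ)_2 = ∂φ/∂q = -9*p - 6
At (-1, -1): 3.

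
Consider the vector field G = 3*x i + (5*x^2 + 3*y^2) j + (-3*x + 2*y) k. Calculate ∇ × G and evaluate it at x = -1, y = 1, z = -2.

(∇×G)₁ = ∂G₃/∂y − ∂G₂/∂z = 2
(∇×G)₂ = ∂G₁/∂z − ∂G₃/∂x = 3
(∇×G)₃ = ∂G₂/∂x − ∂G₁/∂y = 10*x
∇×G = (2, 3, 10*x)
At (-1, 1, -2): (2, 3, -10).

(2, 3, -10)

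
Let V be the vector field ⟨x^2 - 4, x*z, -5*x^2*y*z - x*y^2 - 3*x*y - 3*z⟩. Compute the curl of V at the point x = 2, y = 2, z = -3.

(44, -110, -3)

(∇×V)₁ = ∂V₃/∂y − ∂V₂/∂z = -5*x^2*z - 2*x*y - 4*x
(∇×V)₂ = ∂V₁/∂z − ∂V₃/∂x = 10*x*y*z + y^2 + 3*y
(∇×V)₃ = ∂V₂/∂x − ∂V₁/∂y = z
∇×V = (-5*x^2*z - 2*x*y - 4*x, 10*x*y*z + y^2 + 3*y, z)
At (2, 2, -3): (44, -110, -3).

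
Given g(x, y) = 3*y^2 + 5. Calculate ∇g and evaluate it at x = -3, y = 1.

(0, 6)

∂g/∂x = 0
∂g/∂y = 6*y
∇g = (0, 6*y)
At (-3, 1): (0, 6).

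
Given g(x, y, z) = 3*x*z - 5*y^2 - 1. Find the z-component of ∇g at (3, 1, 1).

(∇g)_3 = ∂g/∂z = 3*x
At (3, 1, 1): 9.

9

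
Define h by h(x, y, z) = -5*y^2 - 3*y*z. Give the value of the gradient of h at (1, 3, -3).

(0, -21, -9)

∂h/∂x = 0
∂h/∂y = -10*y - 3*z
∂h/∂z = -3*y
∇h = (0, -10*y - 3*z, -3*y)
At (1, 3, -3): (0, -21, -9).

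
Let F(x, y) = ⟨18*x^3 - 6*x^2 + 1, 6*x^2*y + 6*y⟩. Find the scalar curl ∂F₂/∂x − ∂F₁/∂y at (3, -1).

-36

∂F₂/∂x = 12*x*y
∂F₁/∂y = 0
Scalar curl = 12*x*y
At (3, -1): -36.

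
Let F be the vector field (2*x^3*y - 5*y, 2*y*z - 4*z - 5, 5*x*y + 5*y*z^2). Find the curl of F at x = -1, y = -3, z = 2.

(25, 15, 7)

(∇×F)₁ = ∂F₃/∂y − ∂F₂/∂z = 5*x - 2*y + 5*z^2 + 4
(∇×F)₂ = ∂F₁/∂z − ∂F₃/∂x = -5*y
(∇×F)₃ = ∂F₂/∂x − ∂F₁/∂y = -2*x^3 + 5
∇×F = (5*x - 2*y + 5*z^2 + 4, -5*y, -2*x^3 + 5)
At (-1, -3, 2): (25, 15, 7).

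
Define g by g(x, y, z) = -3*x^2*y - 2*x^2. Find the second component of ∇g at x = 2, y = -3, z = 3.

-12

(∇g)_2 = ∂g/∂y = -3*x^2
At (2, -3, 3): -12.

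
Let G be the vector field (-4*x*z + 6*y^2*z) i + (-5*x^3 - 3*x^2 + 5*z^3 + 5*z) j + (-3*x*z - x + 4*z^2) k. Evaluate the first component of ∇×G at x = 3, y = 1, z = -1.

-20

(∇×G)_1 = ∂G₃/∂y − ∂G₂/∂z
= 0 − (15*z^2 + 5)
= -15*z^2 - 5
At (3, 1, -1): -20.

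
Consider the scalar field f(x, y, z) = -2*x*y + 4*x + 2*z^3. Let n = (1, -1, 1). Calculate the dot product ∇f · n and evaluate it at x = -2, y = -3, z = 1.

12

∂f/∂x = -2*y + 4
∂f/∂y = -2*x
∂f/∂z = 6*z^2
∇f at (-2, -3, 1) = (10, 4, 6)
∇f · n = (10)(1) + (4)(-1) + (6)(1) = 12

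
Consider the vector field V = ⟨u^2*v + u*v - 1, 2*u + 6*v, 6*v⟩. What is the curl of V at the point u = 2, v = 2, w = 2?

(6, 0, -4)

(∇×V)₁ = ∂V₃/∂v − ∂V₂/∂w = 6
(∇×V)₂ = ∂V₁/∂w − ∂V₃/∂u = 0
(∇×V)₃ = ∂V₂/∂u − ∂V₁/∂v = -u^2 - u + 2
∇×V = (6, 0, -u^2 - u + 2)
At (2, 2, 2): (6, 0, -4).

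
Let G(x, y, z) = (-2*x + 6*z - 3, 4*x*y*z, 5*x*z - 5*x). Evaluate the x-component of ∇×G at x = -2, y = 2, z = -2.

16

(∇×G)_1 = ∂G₃/∂y − ∂G₂/∂z
= 0 − (4*x*y)
= -4*x*y
At (-2, 2, -2): 16.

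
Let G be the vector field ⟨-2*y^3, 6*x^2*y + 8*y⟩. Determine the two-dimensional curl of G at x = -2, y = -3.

∂G₂/∂x = 12*x*y
∂G₁/∂y = -6*y^2
Scalar curl = 12*x*y + 6*y^2
At (-2, -3): 126.

126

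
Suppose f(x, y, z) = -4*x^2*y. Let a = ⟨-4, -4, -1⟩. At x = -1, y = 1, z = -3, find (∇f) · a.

∂f/∂x = -8*x*y
∂f/∂y = -4*x^2
∂f/∂z = 0
∇f at (-1, 1, -3) = (8, -4, 0)
∇f · a = (8)(-4) + (-4)(-4) + (0)(-1) = -16

-16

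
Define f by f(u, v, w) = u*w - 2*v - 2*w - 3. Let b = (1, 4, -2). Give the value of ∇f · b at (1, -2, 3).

-3

∂f/∂u = w
∂f/∂v = -2
∂f/∂w = u - 2
∇f at (1, -2, 3) = (3, -2, -1)
∇f · b = (3)(1) + (-2)(4) + (-1)(-2) = -3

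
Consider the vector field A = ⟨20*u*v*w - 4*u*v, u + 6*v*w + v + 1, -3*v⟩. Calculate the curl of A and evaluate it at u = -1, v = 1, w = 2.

(-9, -20, 37)

(∇×A)₁ = ∂A₃/∂v − ∂A₂/∂w = -6*v - 3
(∇×A)₂ = ∂A₁/∂w − ∂A₃/∂u = 20*u*v
(∇×A)₃ = ∂A₂/∂u − ∂A₁/∂v = -20*u*w + 4*u + 1
∇×A = (-6*v - 3, 20*u*v, -20*u*w + 4*u + 1)
At (-1, 1, 2): (-9, -20, 37).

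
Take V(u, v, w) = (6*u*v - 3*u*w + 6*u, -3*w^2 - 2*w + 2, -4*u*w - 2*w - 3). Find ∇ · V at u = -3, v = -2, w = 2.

∂V₁/∂u = 6*v - 3*w + 6
∂V₂/∂v = 0
∂V₃/∂w = -4*u - 2
∇·V = -4*u + 6*v - 3*w + 4
At (-3, -2, 2): -2.

-2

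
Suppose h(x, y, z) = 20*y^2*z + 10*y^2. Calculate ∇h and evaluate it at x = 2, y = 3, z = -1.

(0, -60, 180)

∂h/∂x = 0
∂h/∂y = 40*y*z + 20*y
∂h/∂z = 20*y^2
∇h = (0, 40*y*z + 20*y, 20*y^2)
At (2, 3, -1): (0, -60, 180).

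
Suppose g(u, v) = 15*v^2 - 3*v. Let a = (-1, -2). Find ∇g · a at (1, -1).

∂g/∂u = 0
∂g/∂v = 30*v - 3
∇g at (1, -1) = (0, -33)
∇g · a = (0)(-1) + (-33)(-2) = 66

66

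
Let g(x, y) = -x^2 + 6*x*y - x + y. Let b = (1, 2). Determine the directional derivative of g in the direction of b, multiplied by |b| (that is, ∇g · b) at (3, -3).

∂g/∂x = -2*x + 6*y - 1
∂g/∂y = 6*x + 1
∇g at (3, -3) = (-25, 19)
∇g · b = (-25)(1) + (19)(2) = 13

13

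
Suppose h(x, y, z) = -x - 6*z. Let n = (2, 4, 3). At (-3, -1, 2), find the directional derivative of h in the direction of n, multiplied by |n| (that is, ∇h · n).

-20

∂h/∂x = -1
∂h/∂y = 0
∂h/∂z = -6
∇h at (-3, -1, 2) = (-1, 0, -6)
∇h · n = (-1)(2) + (0)(4) + (-6)(3) = -20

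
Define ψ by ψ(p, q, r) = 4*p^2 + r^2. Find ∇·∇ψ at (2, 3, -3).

∂²ψ/∂p² = 8
∂²ψ/∂q² = 0
∂²ψ/∂r² = 2
∇²ψ = 10
At (2, 3, -3): 10.

10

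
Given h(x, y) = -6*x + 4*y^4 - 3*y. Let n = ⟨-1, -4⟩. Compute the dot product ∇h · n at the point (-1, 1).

-46

∂h/∂x = -6
∂h/∂y = 16*y^3 - 3
∇h at (-1, 1) = (-6, 13)
∇h · n = (-6)(-1) + (13)(-4) = -46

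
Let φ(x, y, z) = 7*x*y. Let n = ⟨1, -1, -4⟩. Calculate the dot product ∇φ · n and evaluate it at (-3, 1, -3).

∂φ/∂x = 7*y
∂φ/∂y = 7*x
∂φ/∂z = 0
∇φ at (-3, 1, -3) = (7, -21, 0)
∇φ · n = (7)(1) + (-21)(-1) + (0)(-4) = 28

28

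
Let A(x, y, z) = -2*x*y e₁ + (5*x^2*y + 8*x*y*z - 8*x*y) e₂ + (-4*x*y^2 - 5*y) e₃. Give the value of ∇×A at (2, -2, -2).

(59, 16, 12)

(∇×A)₁ = ∂A₃/∂y − ∂A₂/∂z = -16*x*y - 5
(∇×A)₂ = ∂A₁/∂z − ∂A₃/∂x = 4*y^2
(∇×A)₃ = ∂A₂/∂x − ∂A₁/∂y = 10*x*y + 2*x + 8*y*z - 8*y
∇×A = (-16*x*y - 5, 4*y^2, 10*x*y + 2*x + 8*y*z - 8*y)
At (2, -2, -2): (59, 16, 12).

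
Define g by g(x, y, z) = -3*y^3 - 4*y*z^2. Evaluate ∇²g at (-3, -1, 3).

∂²g/∂x² = 0
∂²g/∂y² = -18*y
∂²g/∂z² = -8*y
∇²g = -26*y
At (-3, -1, 3): 26.

26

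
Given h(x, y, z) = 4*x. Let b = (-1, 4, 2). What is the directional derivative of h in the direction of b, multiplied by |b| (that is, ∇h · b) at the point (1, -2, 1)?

-4

∂h/∂x = 4
∂h/∂y = 0
∂h/∂z = 0
∇h at (1, -2, 1) = (4, 0, 0)
∇h · b = (4)(-1) + (0)(4) + (0)(2) = -4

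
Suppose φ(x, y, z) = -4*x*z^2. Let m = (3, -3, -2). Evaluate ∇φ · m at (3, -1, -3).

-252

∂φ/∂x = -4*z^2
∂φ/∂y = 0
∂φ/∂z = -8*x*z
∇φ at (3, -1, -3) = (-36, 0, 72)
∇φ · m = (-36)(3) + (0)(-3) + (72)(-2) = -252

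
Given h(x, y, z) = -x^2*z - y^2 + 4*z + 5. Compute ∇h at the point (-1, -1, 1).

∂h/∂x = -2*x*z
∂h/∂y = -2*y
∂h/∂z = -x^2 + 4
∇h = (-2*x*z, -2*y, -x^2 + 4)
At (-1, -1, 1): (2, 2, 3).

(2, 2, 3)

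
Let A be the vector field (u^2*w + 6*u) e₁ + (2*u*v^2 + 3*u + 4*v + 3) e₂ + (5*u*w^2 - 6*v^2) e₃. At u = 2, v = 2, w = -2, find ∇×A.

(∇×A)₁ = ∂A₃/∂v − ∂A₂/∂w = -12*v
(∇×A)₂ = ∂A₁/∂w − ∂A₃/∂u = u^2 - 5*w^2
(∇×A)₃ = ∂A₂/∂u − ∂A₁/∂v = 2*v^2 + 3
∇×A = (-12*v, u^2 - 5*w^2, 2*v^2 + 3)
At (2, 2, -2): (-24, -16, 11).

(-24, -16, 11)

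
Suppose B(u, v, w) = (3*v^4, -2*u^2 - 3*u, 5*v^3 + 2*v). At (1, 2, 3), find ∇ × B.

(∇×B)₁ = ∂B₃/∂v − ∂B₂/∂w = 15*v^2 + 2
(∇×B)₂ = ∂B₁/∂w − ∂B₃/∂u = 0
(∇×B)₃ = ∂B₂/∂u − ∂B₁/∂v = -4*u - 12*v^3 - 3
∇×B = (15*v^2 + 2, 0, -4*u - 12*v^3 - 3)
At (1, 2, 3): (62, 0, -103).

(62, 0, -103)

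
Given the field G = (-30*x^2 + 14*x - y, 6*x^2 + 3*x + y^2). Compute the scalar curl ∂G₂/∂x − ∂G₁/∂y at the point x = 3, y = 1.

∂G₂/∂x = 12*x + 3
∂G₁/∂y = -1
Scalar curl = 12*x + 4
At (3, 1): 40.

40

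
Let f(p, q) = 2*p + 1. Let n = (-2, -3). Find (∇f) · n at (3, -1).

-4

∂f/∂p = 2
∂f/∂q = 0
∇f at (3, -1) = (2, 0)
∇f · n = (2)(-2) + (0)(-3) = -4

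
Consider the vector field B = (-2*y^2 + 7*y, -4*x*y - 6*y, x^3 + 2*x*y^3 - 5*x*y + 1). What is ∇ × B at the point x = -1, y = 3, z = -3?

(∇×B)₁ = ∂B₃/∂y − ∂B₂/∂z = 6*x*y^2 - 5*x
(∇×B)₂ = ∂B₁/∂z − ∂B₃/∂x = -3*x^2 - 2*y^3 + 5*y
(∇×B)₃ = ∂B₂/∂x − ∂B₁/∂y = -7
∇×B = (6*x*y^2 - 5*x, -3*x^2 - 2*y^3 + 5*y, -7)
At (-1, 3, -3): (-49, -42, -7).

(-49, -42, -7)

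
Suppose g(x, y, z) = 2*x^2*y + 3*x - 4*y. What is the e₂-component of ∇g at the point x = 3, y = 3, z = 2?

14

(∇g)_2 = ∂g/∂y = 2*x^2 - 4
At (3, 3, 2): 14.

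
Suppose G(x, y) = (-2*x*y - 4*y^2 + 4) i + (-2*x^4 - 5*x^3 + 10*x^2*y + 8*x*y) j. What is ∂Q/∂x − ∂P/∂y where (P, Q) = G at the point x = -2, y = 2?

-48

∂G₂/∂x = -8*x^3 - 15*x^2 + 20*x*y + 8*y
∂G₁/∂y = -2*x - 8*y
Scalar curl = -8*x^3 - 15*x^2 + 20*x*y + 2*x + 16*y
At (-2, 2): -48.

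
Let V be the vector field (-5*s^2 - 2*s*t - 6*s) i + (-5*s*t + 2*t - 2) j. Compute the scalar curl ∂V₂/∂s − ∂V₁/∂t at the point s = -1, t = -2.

8

∂V₂/∂s = -5*t
∂V₁/∂t = -2*s
Scalar curl = 2*s - 5*t
At (-1, -2): 8.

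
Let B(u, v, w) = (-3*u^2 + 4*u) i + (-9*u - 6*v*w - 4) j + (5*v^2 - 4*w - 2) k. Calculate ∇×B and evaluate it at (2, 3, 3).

(∇×B)₁ = ∂B₃/∂v − ∂B₂/∂w = 16*v
(∇×B)₂ = ∂B₁/∂w − ∂B₃/∂u = 0
(∇×B)₃ = ∂B₂/∂u − ∂B₁/∂v = -9
∇×B = (16*v, 0, -9)
At (2, 3, 3): (48, 0, -9).

(48, 0, -9)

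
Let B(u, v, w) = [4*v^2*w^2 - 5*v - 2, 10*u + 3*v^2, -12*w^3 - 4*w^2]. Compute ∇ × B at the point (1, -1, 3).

(0, 24, 87)

(∇×B)₁ = ∂B₃/∂v − ∂B₂/∂w = 0
(∇×B)₂ = ∂B₁/∂w − ∂B₃/∂u = 8*v^2*w
(∇×B)₃ = ∂B₂/∂u − ∂B₁/∂v = -8*v*w^2 + 15
∇×B = (0, 8*v^2*w, -8*v*w^2 + 15)
At (1, -1, 3): (0, 24, 87).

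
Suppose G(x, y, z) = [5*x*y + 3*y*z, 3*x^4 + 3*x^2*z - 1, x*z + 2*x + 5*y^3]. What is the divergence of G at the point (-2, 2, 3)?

8

∂G₁/∂x = 5*y
∂G₂/∂y = 0
∂G₃/∂z = x
∇·G = x + 5*y
At (-2, 2, 3): 8.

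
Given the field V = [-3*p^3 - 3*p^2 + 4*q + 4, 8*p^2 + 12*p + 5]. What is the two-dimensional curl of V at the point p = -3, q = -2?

-40

∂V₂/∂p = 16*p + 12
∂V₁/∂q = 4
Scalar curl = 16*p + 8
At (-3, -2): -40.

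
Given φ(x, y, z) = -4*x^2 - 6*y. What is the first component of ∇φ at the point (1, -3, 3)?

(∇φ)_1 = ∂φ/∂x = -8*x
At (1, -3, 3): -8.

-8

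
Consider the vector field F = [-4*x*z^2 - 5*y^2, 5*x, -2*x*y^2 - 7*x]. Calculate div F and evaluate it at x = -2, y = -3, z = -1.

∂F₁/∂x = -4*z^2
∂F₂/∂y = 0
∂F₃/∂z = 0
∇·F = -4*z^2
At (-2, -3, -1): -4.

-4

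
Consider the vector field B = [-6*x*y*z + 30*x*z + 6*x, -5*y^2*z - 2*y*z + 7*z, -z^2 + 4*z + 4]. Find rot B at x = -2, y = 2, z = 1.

(∇×B)₁ = ∂B₃/∂y − ∂B₂/∂z = 5*y^2 + 2*y - 7
(∇×B)₂ = ∂B₁/∂z − ∂B₃/∂x = -6*x*y + 30*x
(∇×B)₃ = ∂B₂/∂x − ∂B₁/∂y = 6*x*z
∇×B = (5*y^2 + 2*y - 7, -6*x*y + 30*x, 6*x*z)
At (-2, 2, 1): (17, -36, -12).

(17, -36, -12)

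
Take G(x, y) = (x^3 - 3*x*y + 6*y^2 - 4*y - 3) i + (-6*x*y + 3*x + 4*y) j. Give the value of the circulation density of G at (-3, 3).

∂G₂/∂x = -6*y + 3
∂G₁/∂y = -3*x + 12*y - 4
Scalar curl = 3*x - 18*y + 7
At (-3, 3): -56.

-56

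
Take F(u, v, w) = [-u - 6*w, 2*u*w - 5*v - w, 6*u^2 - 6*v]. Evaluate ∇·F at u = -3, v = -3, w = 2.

-6

∂F₁/∂u = -1
∂F₂/∂v = -5
∂F₃/∂w = 0
∇·F = -6
At (-3, -3, 2): -6.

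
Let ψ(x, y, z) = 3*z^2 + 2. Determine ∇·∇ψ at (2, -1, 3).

∂²ψ/∂x² = 0
∂²ψ/∂y² = 0
∂²ψ/∂z² = 6
∇²ψ = 6
At (2, -1, 3): 6.

6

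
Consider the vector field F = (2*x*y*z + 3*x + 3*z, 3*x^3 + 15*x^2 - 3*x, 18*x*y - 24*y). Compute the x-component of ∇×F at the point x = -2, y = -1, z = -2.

(∇×F)_1 = ∂F₃/∂y − ∂F₂/∂z
= 18*x - 24 − (0)
= 18*x - 24
At (-2, -1, -2): -60.

-60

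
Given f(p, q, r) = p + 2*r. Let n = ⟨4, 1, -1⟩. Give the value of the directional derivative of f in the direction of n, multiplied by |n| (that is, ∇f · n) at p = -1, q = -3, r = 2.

2

∂f/∂p = 1
∂f/∂q = 0
∂f/∂r = 2
∇f at (-1, -3, 2) = (1, 0, 2)
∇f · n = (1)(4) + (0)(1) + (2)(-1) = 2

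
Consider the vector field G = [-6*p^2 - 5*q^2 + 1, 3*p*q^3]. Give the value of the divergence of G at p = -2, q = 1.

6

∂G₁/∂p = -12*p
∂G₂/∂q = 9*p*q^2
∇·G = 9*p*q^2 - 12*p
At (-2, 1): 6.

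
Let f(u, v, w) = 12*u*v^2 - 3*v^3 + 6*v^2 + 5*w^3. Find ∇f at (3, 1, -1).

∂f/∂u = 12*v^2
∂f/∂v = 24*u*v - 9*v^2 + 12*v
∂f/∂w = 15*w^2
∇f = (12*v^2, 24*u*v - 9*v^2 + 12*v, 15*w^2)
At (3, 1, -1): (12, 75, 15).

(12, 75, 15)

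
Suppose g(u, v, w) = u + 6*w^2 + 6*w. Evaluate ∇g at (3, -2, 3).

(1, 0, 42)

∂g/∂u = 1
∂g/∂v = 0
∂g/∂w = 12*w + 6
∇g = (1, 0, 12*w + 6)
At (3, -2, 3): (1, 0, 42).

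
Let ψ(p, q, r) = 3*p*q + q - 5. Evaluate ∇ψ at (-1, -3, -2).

∂ψ/∂p = 3*q
∂ψ/∂q = 3*p + 1
∂ψ/∂r = 0
∇ψ = (3*q, 3*p + 1, 0)
At (-1, -3, -2): (-9, -2, 0).

(-9, -2, 0)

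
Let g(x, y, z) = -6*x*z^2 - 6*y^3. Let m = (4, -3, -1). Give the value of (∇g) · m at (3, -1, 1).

∂g/∂x = -6*z^2
∂g/∂y = -18*y^2
∂g/∂z = -12*x*z
∇g at (3, -1, 1) = (-6, -18, -36)
∇g · m = (-6)(4) + (-18)(-3) + (-36)(-1) = 66

66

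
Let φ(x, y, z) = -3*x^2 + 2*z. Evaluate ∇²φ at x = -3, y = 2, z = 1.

-6

∂²φ/∂x² = -6
∂²φ/∂y² = 0
∂²φ/∂z² = 0
∇²φ = -6
At (-3, 2, 1): -6.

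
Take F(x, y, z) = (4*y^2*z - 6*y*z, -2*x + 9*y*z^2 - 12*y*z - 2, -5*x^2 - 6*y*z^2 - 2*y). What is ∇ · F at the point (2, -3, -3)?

∂F₁/∂x = 0
∂F₂/∂y = 9*z^2 - 12*z
∂F₃/∂z = -12*y*z
∇·F = -12*y*z + 9*z^2 - 12*z
At (2, -3, -3): 9.

9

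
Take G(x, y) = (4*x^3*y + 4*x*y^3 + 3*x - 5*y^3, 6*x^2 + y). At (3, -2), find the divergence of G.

-244

∂G₁/∂x = 12*x^2*y + 4*y^3 + 3
∂G₂/∂y = 1
∇·G = 12*x^2*y + 4*y^3 + 4
At (3, -2): -244.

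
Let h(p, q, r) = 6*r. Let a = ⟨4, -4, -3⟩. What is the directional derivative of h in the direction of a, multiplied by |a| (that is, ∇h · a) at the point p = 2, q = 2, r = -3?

∂h/∂p = 0
∂h/∂q = 0
∂h/∂r = 6
∇h at (2, 2, -3) = (0, 0, 6)
∇h · a = (0)(4) + (0)(-4) + (6)(-3) = -18

-18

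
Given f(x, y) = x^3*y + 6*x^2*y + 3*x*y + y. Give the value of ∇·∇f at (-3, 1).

-6

∂²f/∂x² = 6*y*(x + 2)
∂²f/∂y² = 0
∇²f = 6*x*y + 12*y
At (-3, 1): -6.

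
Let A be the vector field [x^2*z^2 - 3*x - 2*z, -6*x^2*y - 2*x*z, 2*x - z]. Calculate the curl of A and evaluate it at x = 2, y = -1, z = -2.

(∇×A)₁ = ∂A₃/∂y − ∂A₂/∂z = 2*x
(∇×A)₂ = ∂A₁/∂z − ∂A₃/∂x = 2*x^2*z - 4
(∇×A)₃ = ∂A₂/∂x − ∂A₁/∂y = -12*x*y - 2*z
∇×A = (2*x, 2*x^2*z - 4, -12*x*y - 2*z)
At (2, -1, -2): (4, -20, 28).

(4, -20, 28)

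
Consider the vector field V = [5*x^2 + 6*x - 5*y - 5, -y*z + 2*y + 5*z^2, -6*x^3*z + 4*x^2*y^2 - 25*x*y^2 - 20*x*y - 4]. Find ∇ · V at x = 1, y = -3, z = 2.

10

∂V₁/∂x = 10*x + 6
∂V₂/∂y = -z + 2
∂V₃/∂z = -6*x^3
∇·V = -6*x^3 + 10*x - z + 8
At (1, -3, 2): 10.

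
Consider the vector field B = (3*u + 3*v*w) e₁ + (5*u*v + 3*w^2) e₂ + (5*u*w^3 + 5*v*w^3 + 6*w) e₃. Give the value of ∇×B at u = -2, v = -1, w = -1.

(1, 2, -2)

(∇×B)₁ = ∂B₃/∂v − ∂B₂/∂w = 5*w^3 - 6*w
(∇×B)₂ = ∂B₁/∂w − ∂B₃/∂u = 3*v - 5*w^3
(∇×B)₃ = ∂B₂/∂u − ∂B₁/∂v = 5*v - 3*w
∇×B = (5*w^3 - 6*w, 3*v - 5*w^3, 5*v - 3*w)
At (-2, -1, -1): (1, 2, -2).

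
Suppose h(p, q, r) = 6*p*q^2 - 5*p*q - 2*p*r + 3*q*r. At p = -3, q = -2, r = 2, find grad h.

(30, 93, 0)

∂h/∂p = 6*q^2 - 5*q - 2*r
∂h/∂q = 12*p*q - 5*p + 3*r
∂h/∂r = -2*p + 3*q
∇h = (6*q^2 - 5*q - 2*r, 12*p*q - 5*p + 3*r, -2*p + 3*q)
At (-3, -2, 2): (30, 93, 0).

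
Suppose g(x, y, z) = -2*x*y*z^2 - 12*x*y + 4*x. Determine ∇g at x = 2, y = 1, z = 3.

∂g/∂x = -2*y*z^2 - 12*y + 4
∂g/∂y = -2*x*z^2 - 12*x
∂g/∂z = -4*x*y*z
∇g = (-2*y*z^2 - 12*y + 4, -2*x*z^2 - 12*x, -4*x*y*z)
At (2, 1, 3): (-26, -60, -24).

(-26, -60, -24)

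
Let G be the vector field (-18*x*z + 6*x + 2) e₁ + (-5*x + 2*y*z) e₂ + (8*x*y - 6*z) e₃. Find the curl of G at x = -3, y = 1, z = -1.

(∇×G)₁ = ∂G₃/∂y − ∂G₂/∂z = 8*x - 2*y
(∇×G)₂ = ∂G₁/∂z − ∂G₃/∂x = -18*x - 8*y
(∇×G)₃ = ∂G₂/∂x − ∂G₁/∂y = -5
∇×G = (8*x - 2*y, -18*x - 8*y, -5)
At (-3, 1, -1): (-26, 46, -5).

(-26, 46, -5)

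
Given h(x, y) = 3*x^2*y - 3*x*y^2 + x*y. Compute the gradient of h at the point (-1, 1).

(-8, 8)

∂h/∂x = 6*x*y - 3*y^2 + y
∂h/∂y = 3*x^2 - 6*x*y + x
∇h = (6*x*y - 3*y^2 + y, 3*x^2 - 6*x*y + x)
At (-1, 1): (-8, 8).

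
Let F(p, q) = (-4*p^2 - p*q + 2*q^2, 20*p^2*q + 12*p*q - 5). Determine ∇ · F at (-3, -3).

171

∂F₁/∂p = -8*p - q
∂F₂/∂q = 20*p^2 + 12*p
∇·F = 20*p^2 + 4*p - q
At (-3, -3): 171.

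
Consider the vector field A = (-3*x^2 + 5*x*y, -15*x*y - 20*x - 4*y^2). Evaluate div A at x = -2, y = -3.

∂A₁/∂x = -6*x + 5*y
∂A₂/∂y = -15*x - 8*y
∇·A = -21*x - 3*y
At (-2, -3): 51.

51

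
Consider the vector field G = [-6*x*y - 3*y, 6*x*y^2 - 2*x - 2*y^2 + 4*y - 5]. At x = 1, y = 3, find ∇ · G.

∂G₁/∂x = -6*y
∂G₂/∂y = 12*x*y - 4*y + 4
∇·G = 12*x*y - 10*y + 4
At (1, 3): 10.

10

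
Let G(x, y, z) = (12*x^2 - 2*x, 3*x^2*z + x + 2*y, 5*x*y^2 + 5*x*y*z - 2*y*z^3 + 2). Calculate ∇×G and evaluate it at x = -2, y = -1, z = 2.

(∇×G)₁ = ∂G₃/∂y − ∂G₂/∂z = -3*x^2 + 10*x*y + 5*x*z - 2*z^3
(∇×G)₂ = ∂G₁/∂z − ∂G₃/∂x = -5*y^2 - 5*y*z
(∇×G)₃ = ∂G₂/∂x − ∂G₁/∂y = 6*x*z + 1
∇×G = (-3*x^2 + 10*x*y + 5*x*z - 2*z^3, -5*y^2 - 5*y*z, 6*x*z + 1)
At (-2, -1, 2): (-28, 5, -23).

(-28, 5, -23)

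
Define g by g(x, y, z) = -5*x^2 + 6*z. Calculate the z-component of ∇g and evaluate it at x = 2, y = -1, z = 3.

6

(∇g)_3 = ∂g/∂z = 6
At (2, -1, 3): 6.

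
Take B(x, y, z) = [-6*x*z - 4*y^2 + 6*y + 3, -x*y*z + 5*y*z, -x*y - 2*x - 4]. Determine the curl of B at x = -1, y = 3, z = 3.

(-17, 11, 9)

(∇×B)₁ = ∂B₃/∂y − ∂B₂/∂z = x*y - x - 5*y
(∇×B)₂ = ∂B₁/∂z − ∂B₃/∂x = -6*x + y + 2
(∇×B)₃ = ∂B₂/∂x − ∂B₁/∂y = -y*z + 8*y - 6
∇×B = (x*y - x - 5*y, -6*x + y + 2, -y*z + 8*y - 6)
At (-1, 3, 3): (-17, 11, 9).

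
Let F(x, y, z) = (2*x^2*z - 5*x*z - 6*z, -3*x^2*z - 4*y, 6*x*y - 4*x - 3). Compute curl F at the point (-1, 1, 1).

(-3, -1, 6)

(∇×F)₁ = ∂F₃/∂y − ∂F₂/∂z = 3*x^2 + 6*x
(∇×F)₂ = ∂F₁/∂z − ∂F₃/∂x = 2*x^2 - 5*x - 6*y - 2
(∇×F)₃ = ∂F₂/∂x − ∂F₁/∂y = -6*x*z
∇×F = (3*x^2 + 6*x, 2*x^2 - 5*x - 6*y - 2, -6*x*z)
At (-1, 1, 1): (-3, -1, 6).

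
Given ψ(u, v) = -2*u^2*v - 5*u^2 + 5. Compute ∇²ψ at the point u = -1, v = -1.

-6

∂²ψ/∂u² = -2*(2*v + 5)
∂²ψ/∂v² = 0
∇²ψ = -4*v - 10
At (-1, -1): -6.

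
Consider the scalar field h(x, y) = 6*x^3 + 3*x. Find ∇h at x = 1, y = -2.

∂h/∂x = 18*x^2 + 3
∂h/∂y = 0
∇h = (18*x^2 + 3, 0)
At (1, -2): (21, 0).

(21, 0)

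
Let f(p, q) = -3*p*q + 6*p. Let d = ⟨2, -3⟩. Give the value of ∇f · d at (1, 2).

9

∂f/∂p = -3*q + 6
∂f/∂q = -3*p
∇f at (1, 2) = (0, -3)
∇f · d = (0)(2) + (-3)(-3) = 9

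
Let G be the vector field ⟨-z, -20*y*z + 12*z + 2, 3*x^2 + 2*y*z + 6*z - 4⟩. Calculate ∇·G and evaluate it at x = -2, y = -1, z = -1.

24

∂G₁/∂x = 0
∂G₂/∂y = -20*z
∂G₃/∂z = 2*y + 6
∇·G = 2*y - 20*z + 6
At (-2, -1, -1): 24.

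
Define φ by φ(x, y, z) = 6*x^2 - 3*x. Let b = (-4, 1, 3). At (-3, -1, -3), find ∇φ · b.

156

∂φ/∂x = 12*x - 3
∂φ/∂y = 0
∂φ/∂z = 0
∇φ at (-3, -1, -3) = (-39, 0, 0)
∇φ · b = (-39)(-4) + (0)(1) + (0)(3) = 156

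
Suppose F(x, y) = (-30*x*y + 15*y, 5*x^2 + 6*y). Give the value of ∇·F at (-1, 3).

∂F₁/∂x = -30*y
∂F₂/∂y = 6
∇·F = -30*y + 6
At (-1, 3): -84.

-84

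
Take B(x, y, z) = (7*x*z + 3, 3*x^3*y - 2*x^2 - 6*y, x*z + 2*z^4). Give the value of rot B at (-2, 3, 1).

(∇×B)₁ = ∂B₃/∂y − ∂B₂/∂z = 0
(∇×B)₂ = ∂B₁/∂z − ∂B₃/∂x = 7*x - z
(∇×B)₃ = ∂B₂/∂x − ∂B₁/∂y = 9*x^2*y - 4*x
∇×B = (0, 7*x - z, 9*x^2*y - 4*x)
At (-2, 3, 1): (0, -15, 116).

(0, -15, 116)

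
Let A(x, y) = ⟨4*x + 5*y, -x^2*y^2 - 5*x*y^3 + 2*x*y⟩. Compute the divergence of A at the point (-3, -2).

∂A₁/∂x = 4
∂A₂/∂y = -2*x^2*y - 15*x*y^2 + 2*x
∇·A = -2*x^2*y - 15*x*y^2 + 2*x + 4
At (-3, -2): 214.

214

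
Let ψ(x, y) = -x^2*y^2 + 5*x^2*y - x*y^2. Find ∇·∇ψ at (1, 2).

8

∂²ψ/∂x² = 2*y*(-y + 5)
∂²ψ/∂y² = -2*x*(x + 1)
∇²ψ = -2*x^2 - 2*x - 2*y^2 + 10*y
At (1, 2): 8.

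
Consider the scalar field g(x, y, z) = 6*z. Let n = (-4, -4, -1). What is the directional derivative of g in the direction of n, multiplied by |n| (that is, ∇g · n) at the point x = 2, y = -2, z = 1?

∂g/∂x = 0
∂g/∂y = 0
∂g/∂z = 6
∇g at (2, -2, 1) = (0, 0, 6)
∇g · n = (0)(-4) + (0)(-4) + (6)(-1) = -6

-6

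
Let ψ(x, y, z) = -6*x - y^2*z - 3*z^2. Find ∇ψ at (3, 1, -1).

∂ψ/∂x = -6
∂ψ/∂y = -2*y*z
∂ψ/∂z = -y^2 - 6*z
∇ψ = (-6, -2*y*z, -y^2 - 6*z)
At (3, 1, -1): (-6, 2, 5).

(-6, 2, 5)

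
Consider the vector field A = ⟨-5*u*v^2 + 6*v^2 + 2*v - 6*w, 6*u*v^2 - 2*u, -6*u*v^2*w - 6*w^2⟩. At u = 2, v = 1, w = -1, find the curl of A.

(24, -12, 10)

(∇×A)₁ = ∂A₃/∂v − ∂A₂/∂w = -12*u*v*w
(∇×A)₂ = ∂A₁/∂w − ∂A₃/∂u = 6*v^2*w - 6
(∇×A)₃ = ∂A₂/∂u − ∂A₁/∂v = 10*u*v + 6*v^2 - 12*v - 4
∇×A = (-12*u*v*w, 6*v^2*w - 6, 10*u*v + 6*v^2 - 12*v - 4)
At (2, 1, -1): (24, -12, 10).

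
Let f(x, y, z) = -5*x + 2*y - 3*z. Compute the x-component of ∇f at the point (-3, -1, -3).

-5

(∇f)_1 = ∂f/∂x = -5
At (-3, -1, -3): -5.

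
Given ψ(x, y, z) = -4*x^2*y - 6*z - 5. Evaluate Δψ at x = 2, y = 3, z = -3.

∂²ψ/∂x² = -8*y
∂²ψ/∂y² = 0
∂²ψ/∂z² = 0
∇²ψ = -8*y
At (2, 3, -3): -24.

-24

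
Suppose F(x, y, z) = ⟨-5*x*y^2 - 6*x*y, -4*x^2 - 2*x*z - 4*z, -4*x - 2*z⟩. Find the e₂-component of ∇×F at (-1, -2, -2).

(∇×F)_2 = ∂F₁/∂z − ∂F₃/∂x
= 0 − (-4)
= 4
At (-1, -2, -2): 4.

4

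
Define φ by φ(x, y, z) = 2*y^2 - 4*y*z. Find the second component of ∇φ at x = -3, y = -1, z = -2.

(∇φ)_2 = ∂φ/∂y = 4*y - 4*z
At (-3, -1, -2): 4.

4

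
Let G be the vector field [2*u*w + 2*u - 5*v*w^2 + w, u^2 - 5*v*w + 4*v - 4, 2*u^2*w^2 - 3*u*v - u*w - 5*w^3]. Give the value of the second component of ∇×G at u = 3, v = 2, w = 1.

(∇×G)_2 = ∂G₁/∂w − ∂G₃/∂u
= 2*u - 10*v*w + 1 − (4*u*w^2 - 3*v - w)
= -4*u*w^2 + 2*u - 10*v*w + 3*v + w + 1
At (3, 2, 1): -18.

-18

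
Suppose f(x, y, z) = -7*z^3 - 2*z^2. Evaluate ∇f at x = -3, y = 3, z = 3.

∂f/∂x = 0
∂f/∂y = 0
∂f/∂z = -21*z^2 - 4*z
∇f = (0, 0, -21*z^2 - 4*z)
At (-3, 3, 3): (0, 0, -201).

(0, 0, -201)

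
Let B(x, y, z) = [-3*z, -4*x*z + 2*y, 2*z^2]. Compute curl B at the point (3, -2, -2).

(∇×B)₁ = ∂B₃/∂y − ∂B₂/∂z = 4*x
(∇×B)₂ = ∂B₁/∂z − ∂B₃/∂x = -3
(∇×B)₃ = ∂B₂/∂x − ∂B₁/∂y = -4*z
∇×B = (4*x, -3, -4*z)
At (3, -2, -2): (12, -3, 8).

(12, -3, 8)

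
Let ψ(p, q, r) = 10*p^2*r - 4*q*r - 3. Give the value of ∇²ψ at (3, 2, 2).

40

∂²ψ/∂p² = 20*r
∂²ψ/∂q² = 0
∂²ψ/∂r² = 0
∇²ψ = 20*r
At (3, 2, 2): 40.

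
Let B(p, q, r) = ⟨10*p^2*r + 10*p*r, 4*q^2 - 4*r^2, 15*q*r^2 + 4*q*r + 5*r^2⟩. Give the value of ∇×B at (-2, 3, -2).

(∇×B)₁ = ∂B₃/∂q − ∂B₂/∂r = 15*r^2 + 12*r
(∇×B)₂ = ∂B₁/∂r − ∂B₃/∂p = 10*p^2 + 10*p
(∇×B)₃ = ∂B₂/∂p − ∂B₁/∂q = 0
∇×B = (15*r^2 + 12*r, 10*p^2 + 10*p, 0)
At (-2, 3, -2): (36, 20, 0).

(36, 20, 0)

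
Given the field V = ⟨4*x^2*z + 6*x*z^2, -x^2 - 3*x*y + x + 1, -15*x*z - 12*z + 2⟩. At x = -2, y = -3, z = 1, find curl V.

(0, 7, 14)

(∇×V)₁ = ∂V₃/∂y − ∂V₂/∂z = 0
(∇×V)₂ = ∂V₁/∂z − ∂V₃/∂x = 4*x^2 + 12*x*z + 15*z
(∇×V)₃ = ∂V₂/∂x − ∂V₁/∂y = -2*x - 3*y + 1
∇×V = (0, 4*x^2 + 12*x*z + 15*z, -2*x - 3*y + 1)
At (-2, -3, 1): (0, 7, 14).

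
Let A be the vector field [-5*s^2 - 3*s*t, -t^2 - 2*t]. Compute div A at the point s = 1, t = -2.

∂A₁/∂s = -10*s - 3*t
∂A₂/∂t = -2*t - 2
∇·A = -10*s - 5*t - 2
At (1, -2): -2.

-2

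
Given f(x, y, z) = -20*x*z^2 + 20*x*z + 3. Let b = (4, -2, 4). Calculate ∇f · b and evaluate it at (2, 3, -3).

∂f/∂x = -20*z^2 + 20*z
∂f/∂y = 0
∂f/∂z = -40*x*z + 20*x
∇f at (2, 3, -3) = (-240, 0, 280)
∇f · b = (-240)(4) + (0)(-2) + (280)(4) = 160

160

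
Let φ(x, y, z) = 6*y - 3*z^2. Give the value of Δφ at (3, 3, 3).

-6

∂²φ/∂x² = 0
∂²φ/∂y² = 0
∂²φ/∂z² = -6
∇²φ = -6
At (3, 3, 3): -6.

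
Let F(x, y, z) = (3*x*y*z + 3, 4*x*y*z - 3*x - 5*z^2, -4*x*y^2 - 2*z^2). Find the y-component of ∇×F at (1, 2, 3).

22

(∇×F)_2 = ∂F₁/∂z − ∂F₃/∂x
= 3*x*y − (-4*y^2)
= 3*x*y + 4*y^2
At (1, 2, 3): 22.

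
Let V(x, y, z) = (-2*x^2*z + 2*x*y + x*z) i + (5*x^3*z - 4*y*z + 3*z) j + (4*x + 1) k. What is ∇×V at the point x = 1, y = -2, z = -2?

(-16, -5, -32)

(∇×V)₁ = ∂V₃/∂y − ∂V₂/∂z = -5*x^3 + 4*y - 3
(∇×V)₂ = ∂V₁/∂z − ∂V₃/∂x = -2*x^2 + x - 4
(∇×V)₃ = ∂V₂/∂x − ∂V₁/∂y = 15*x^2*z - 2*x
∇×V = (-5*x^3 + 4*y - 3, -2*x^2 + x - 4, 15*x^2*z - 2*x)
At (1, -2, -2): (-16, -5, -32).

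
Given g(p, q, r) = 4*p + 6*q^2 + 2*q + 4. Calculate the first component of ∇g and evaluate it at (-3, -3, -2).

(∇g)_1 = ∂g/∂p = 4
At (-3, -3, -2): 4.

4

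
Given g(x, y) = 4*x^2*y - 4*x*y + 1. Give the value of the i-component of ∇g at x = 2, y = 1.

(∇g)_1 = ∂g/∂x = 8*x*y - 4*y
At (2, 1): 12.

12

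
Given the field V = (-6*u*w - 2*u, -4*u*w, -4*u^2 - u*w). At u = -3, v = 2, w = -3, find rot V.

(-12, -9, 12)

(∇×V)₁ = ∂V₃/∂v − ∂V₂/∂w = 4*u
(∇×V)₂ = ∂V₁/∂w − ∂V₃/∂u = 2*u + w
(∇×V)₃ = ∂V₂/∂u − ∂V₁/∂v = -4*w
∇×V = (4*u, 2*u + w, -4*w)
At (-3, 2, -3): (-12, -9, 12).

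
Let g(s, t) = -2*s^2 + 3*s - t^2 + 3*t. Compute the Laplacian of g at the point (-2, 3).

∂²g/∂s² = -4
∂²g/∂t² = -2
∇²g = -6
At (-2, 3): -6.

-6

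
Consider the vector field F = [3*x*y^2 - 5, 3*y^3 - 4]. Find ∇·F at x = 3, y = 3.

∂F₁/∂x = 3*y^2
∂F₂/∂y = 9*y^2
∇·F = 12*y^2
At (3, 3): 108.

108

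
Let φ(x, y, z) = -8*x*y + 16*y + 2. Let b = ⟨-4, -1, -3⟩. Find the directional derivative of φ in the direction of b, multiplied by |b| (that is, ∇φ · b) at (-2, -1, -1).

∂φ/∂x = -8*y
∂φ/∂y = -8*x + 16
∂φ/∂z = 0
∇φ at (-2, -1, -1) = (8, 32, 0)
∇φ · b = (8)(-4) + (32)(-1) + (0)(-3) = -64

-64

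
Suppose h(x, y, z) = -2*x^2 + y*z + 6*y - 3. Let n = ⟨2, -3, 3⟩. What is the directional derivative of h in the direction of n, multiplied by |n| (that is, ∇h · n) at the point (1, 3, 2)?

∂h/∂x = -4*x
∂h/∂y = z + 6
∂h/∂z = y
∇h at (1, 3, 2) = (-4, 8, 3)
∇h · n = (-4)(2) + (8)(-3) + (3)(3) = -23

-23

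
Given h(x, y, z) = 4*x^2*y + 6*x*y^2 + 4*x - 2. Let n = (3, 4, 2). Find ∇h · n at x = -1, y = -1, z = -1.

118

∂h/∂x = 8*x*y + 6*y^2 + 4
∂h/∂y = 4*x^2 + 12*x*y
∂h/∂z = 0
∇h at (-1, -1, -1) = (18, 16, 0)
∇h · n = (18)(3) + (16)(4) + (0)(2) = 118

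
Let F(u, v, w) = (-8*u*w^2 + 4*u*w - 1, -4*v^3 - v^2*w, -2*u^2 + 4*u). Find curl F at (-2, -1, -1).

(1, -52, 0)

(∇×F)₁ = ∂F₃/∂v − ∂F₂/∂w = v^2
(∇×F)₂ = ∂F₁/∂w − ∂F₃/∂u = -16*u*w + 8*u - 4
(∇×F)₃ = ∂F₂/∂u − ∂F₁/∂v = 0
∇×F = (v^2, -16*u*w + 8*u - 4, 0)
At (-2, -1, -1): (1, -52, 0).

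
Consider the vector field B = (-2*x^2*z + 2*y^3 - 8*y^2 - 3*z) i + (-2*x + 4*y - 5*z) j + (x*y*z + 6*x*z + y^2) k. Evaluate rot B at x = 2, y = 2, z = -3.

(3, 13, 6)

(∇×B)₁ = ∂B₃/∂y − ∂B₂/∂z = x*z + 2*y + 5
(∇×B)₂ = ∂B₁/∂z − ∂B₃/∂x = -2*x^2 - y*z - 6*z - 3
(∇×B)₃ = ∂B₂/∂x − ∂B₁/∂y = -6*y^2 + 16*y - 2
∇×B = (x*z + 2*y + 5, -2*x^2 - y*z - 6*z - 3, -6*y^2 + 16*y - 2)
At (2, 2, -3): (3, 13, 6).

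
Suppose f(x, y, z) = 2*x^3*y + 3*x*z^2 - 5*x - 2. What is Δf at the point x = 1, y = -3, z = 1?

∂²f/∂x² = 12*x*y
∂²f/∂y² = 0
∂²f/∂z² = 6*x
∇²f = 12*x*y + 6*x
At (1, -3, 1): -30.

-30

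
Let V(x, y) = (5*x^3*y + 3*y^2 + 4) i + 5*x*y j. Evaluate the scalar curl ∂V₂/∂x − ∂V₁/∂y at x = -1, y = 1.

∂V₂/∂x = 5*y
∂V₁/∂y = 5*x^3 + 6*y
Scalar curl = -5*x^3 - y
At (-1, 1): 4.

4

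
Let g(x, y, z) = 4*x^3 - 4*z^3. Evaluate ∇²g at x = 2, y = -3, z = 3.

∂²g/∂x² = 24*x
∂²g/∂y² = 0
∂²g/∂z² = -24*z
∇²g = 24*x - 24*z
At (2, -3, 3): -24.

-24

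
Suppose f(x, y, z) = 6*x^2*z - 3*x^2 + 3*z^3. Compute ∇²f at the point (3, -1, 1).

∂²f/∂x² = 6*(2*z - 1)
∂²f/∂y² = 0
∂²f/∂z² = 18*z
∇²f = 30*z - 6
At (3, -1, 1): 24.

24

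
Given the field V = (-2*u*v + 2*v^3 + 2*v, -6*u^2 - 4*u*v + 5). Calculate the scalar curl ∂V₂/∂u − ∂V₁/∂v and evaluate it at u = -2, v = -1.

∂V₂/∂u = -12*u - 4*v
∂V₁/∂v = -2*u + 6*v^2 + 2
Scalar curl = -10*u - 6*v^2 - 4*v - 2
At (-2, -1): 16.

16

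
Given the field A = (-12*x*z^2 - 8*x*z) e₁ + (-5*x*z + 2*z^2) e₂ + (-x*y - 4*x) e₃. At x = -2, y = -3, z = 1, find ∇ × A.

(-12, 65, -5)

(∇×A)₁ = ∂A₃/∂y − ∂A₂/∂z = 4*x - 4*z
(∇×A)₂ = ∂A₁/∂z − ∂A₃/∂x = -24*x*z - 8*x + y + 4
(∇×A)₃ = ∂A₂/∂x − ∂A₁/∂y = -5*z
∇×A = (4*x - 4*z, -24*x*z - 8*x + y + 4, -5*z)
At (-2, -3, 1): (-12, 65, -5).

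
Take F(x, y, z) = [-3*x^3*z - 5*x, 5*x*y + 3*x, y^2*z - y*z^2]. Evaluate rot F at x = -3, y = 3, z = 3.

(9, 81, 18)

(∇×F)₁ = ∂F₃/∂y − ∂F₂/∂z = 2*y*z - z^2
(∇×F)₂ = ∂F₁/∂z − ∂F₃/∂x = -3*x^3
(∇×F)₃ = ∂F₂/∂x − ∂F₁/∂y = 5*y + 3
∇×F = (2*y*z - z^2, -3*x^3, 5*y + 3)
At (-3, 3, 3): (9, 81, 18).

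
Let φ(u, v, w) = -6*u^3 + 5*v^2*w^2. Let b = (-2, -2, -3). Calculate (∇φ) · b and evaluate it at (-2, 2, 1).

-16

∂φ/∂u = -18*u^2
∂φ/∂v = 10*v*w^2
∂φ/∂w = 10*v^2*w
∇φ at (-2, 2, 1) = (-72, 20, 40)
∇φ · b = (-72)(-2) + (20)(-2) + (40)(-3) = -16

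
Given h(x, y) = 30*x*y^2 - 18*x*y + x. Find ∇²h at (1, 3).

∂²h/∂x² = 0
∂²h/∂y² = 60*x
∇²h = 60*x
At (1, 3): 60.

60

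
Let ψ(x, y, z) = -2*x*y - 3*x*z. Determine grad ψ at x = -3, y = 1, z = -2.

∂ψ/∂x = -2*y - 3*z
∂ψ/∂y = -2*x
∂ψ/∂z = -3*x
∇ψ = (-2*y - 3*z, -2*x, -3*x)
At (-3, 1, -2): (4, 6, 9).

(4, 6, 9)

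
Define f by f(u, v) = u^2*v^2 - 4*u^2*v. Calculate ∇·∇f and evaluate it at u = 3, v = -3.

60

∂²f/∂u² = 2*v*(v - 4)
∂²f/∂v² = 2*u^2
∇²f = 2*u^2 + 2*v^2 - 8*v
At (3, -3): 60.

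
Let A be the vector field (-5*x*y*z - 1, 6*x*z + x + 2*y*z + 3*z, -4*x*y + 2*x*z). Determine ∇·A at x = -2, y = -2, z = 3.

∂A₁/∂x = -5*y*z
∂A₂/∂y = 2*z
∂A₃/∂z = 2*x
∇·A = 2*x - 5*y*z + 2*z
At (-2, -2, 3): 32.

32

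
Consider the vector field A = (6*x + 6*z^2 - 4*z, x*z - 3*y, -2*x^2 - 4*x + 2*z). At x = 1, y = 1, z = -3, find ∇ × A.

(∇×A)₁ = ∂A₃/∂y − ∂A₂/∂z = -x
(∇×A)₂ = ∂A₁/∂z − ∂A₃/∂x = 4*x + 12*z
(∇×A)₃ = ∂A₂/∂x − ∂A₁/∂y = z
∇×A = (-x, 4*x + 12*z, z)
At (1, 1, -3): (-1, -32, -3).

(-1, -32, -3)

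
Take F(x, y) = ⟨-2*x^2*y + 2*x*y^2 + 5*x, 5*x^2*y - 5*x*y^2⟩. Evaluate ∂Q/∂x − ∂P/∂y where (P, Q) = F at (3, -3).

∂F₂/∂x = 10*x*y - 5*y^2
∂F₁/∂y = -2*x^2 + 4*x*y
Scalar curl = 2*x^2 + 6*x*y - 5*y^2
At (3, -3): -81.

-81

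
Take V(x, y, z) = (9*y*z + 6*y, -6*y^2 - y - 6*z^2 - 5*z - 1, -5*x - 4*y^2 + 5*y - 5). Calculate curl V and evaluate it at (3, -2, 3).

(62, -13, -33)

(∇×V)₁ = ∂V₃/∂y − ∂V₂/∂z = -8*y + 12*z + 10
(∇×V)₂ = ∂V₁/∂z − ∂V₃/∂x = 9*y + 5
(∇×V)₃ = ∂V₂/∂x − ∂V₁/∂y = -9*z - 6
∇×V = (-8*y + 12*z + 10, 9*y + 5, -9*z - 6)
At (3, -2, 3): (62, -13, -33).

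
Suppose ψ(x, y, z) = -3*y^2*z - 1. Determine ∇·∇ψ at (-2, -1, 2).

-12

∂²ψ/∂x² = 0
∂²ψ/∂y² = -6*z
∂²ψ/∂z² = 0
∇²ψ = -6*z
At (-2, -1, 2): -12.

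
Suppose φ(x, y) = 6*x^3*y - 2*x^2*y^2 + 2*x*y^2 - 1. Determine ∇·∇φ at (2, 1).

∂²φ/∂x² = 4*y*(9*x - y)
∂²φ/∂y² = 4*x*(-x + 1)
∇²φ = -4*x^2 + 36*x*y + 4*x - 4*y^2
At (2, 1): 60.

60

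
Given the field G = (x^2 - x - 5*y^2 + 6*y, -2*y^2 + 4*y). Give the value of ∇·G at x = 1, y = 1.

∂G₁/∂x = 2*x - 1
∂G₂/∂y = -4*y + 4
∇·G = 2*x - 4*y + 3
At (1, 1): 1.

1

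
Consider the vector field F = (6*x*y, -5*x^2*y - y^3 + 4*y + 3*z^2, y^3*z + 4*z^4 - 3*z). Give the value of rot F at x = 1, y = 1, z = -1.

(∇×F)₁ = ∂F₃/∂y − ∂F₂/∂z = 3*y^2*z - 6*z
(∇×F)₂ = ∂F₁/∂z − ∂F₃/∂x = 0
(∇×F)₃ = ∂F₂/∂x − ∂F₁/∂y = -10*x*y - 6*x
∇×F = (3*y^2*z - 6*z, 0, -10*x*y - 6*x)
At (1, 1, -1): (3, 0, -16).

(3, 0, -16)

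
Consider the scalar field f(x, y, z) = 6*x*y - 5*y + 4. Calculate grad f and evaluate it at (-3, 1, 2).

(6, -23, 0)

∂f/∂x = 6*y
∂f/∂y = 6*x - 5
∂f/∂z = 0
∇f = (6*y, 6*x - 5, 0)
At (-3, 1, 2): (6, -23, 0).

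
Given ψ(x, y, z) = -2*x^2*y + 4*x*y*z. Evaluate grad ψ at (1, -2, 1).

∂ψ/∂x = -4*x*y + 4*y*z
∂ψ/∂y = -2*x^2 + 4*x*z
∂ψ/∂z = 4*x*y
∇ψ = (-4*x*y + 4*y*z, -2*x^2 + 4*x*z, 4*x*y)
At (1, -2, 1): (0, 2, -8).

(0, 2, -8)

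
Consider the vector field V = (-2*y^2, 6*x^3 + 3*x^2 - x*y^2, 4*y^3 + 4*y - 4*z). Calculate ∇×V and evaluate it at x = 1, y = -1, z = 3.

(16, 0, 19)

(∇×V)₁ = ∂V₃/∂y − ∂V₂/∂z = 12*y^2 + 4
(∇×V)₂ = ∂V₁/∂z − ∂V₃/∂x = 0
(∇×V)₃ = ∂V₂/∂x − ∂V₁/∂y = 18*x^2 + 6*x - y^2 + 4*y
∇×V = (12*y^2 + 4, 0, 18*x^2 + 6*x - y^2 + 4*y)
At (1, -1, 3): (16, 0, 19).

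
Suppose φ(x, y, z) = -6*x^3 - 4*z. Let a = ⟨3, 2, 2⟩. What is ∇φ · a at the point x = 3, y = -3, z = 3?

∂φ/∂x = -18*x^2
∂φ/∂y = 0
∂φ/∂z = -4
∇φ at (3, -3, 3) = (-162, 0, -4)
∇φ · a = (-162)(3) + (0)(2) + (-4)(2) = -494

-494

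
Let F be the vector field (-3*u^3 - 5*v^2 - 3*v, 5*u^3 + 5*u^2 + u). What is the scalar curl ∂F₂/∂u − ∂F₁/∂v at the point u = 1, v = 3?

∂F₂/∂u = 15*u^2 + 10*u + 1
∂F₁/∂v = -10*v - 3
Scalar curl = 15*u^2 + 10*u + 10*v + 4
At (1, 3): 59.

59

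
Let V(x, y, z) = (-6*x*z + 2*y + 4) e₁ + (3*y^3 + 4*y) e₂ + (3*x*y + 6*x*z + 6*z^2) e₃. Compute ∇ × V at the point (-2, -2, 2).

(∇×V)₁ = ∂V₃/∂y − ∂V₂/∂z = 3*x
(∇×V)₂ = ∂V₁/∂z − ∂V₃/∂x = -6*x - 3*y - 6*z
(∇×V)₃ = ∂V₂/∂x − ∂V₁/∂y = -2
∇×V = (3*x, -6*x - 3*y - 6*z, -2)
At (-2, -2, 2): (-6, 6, -2).

(-6, 6, -2)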